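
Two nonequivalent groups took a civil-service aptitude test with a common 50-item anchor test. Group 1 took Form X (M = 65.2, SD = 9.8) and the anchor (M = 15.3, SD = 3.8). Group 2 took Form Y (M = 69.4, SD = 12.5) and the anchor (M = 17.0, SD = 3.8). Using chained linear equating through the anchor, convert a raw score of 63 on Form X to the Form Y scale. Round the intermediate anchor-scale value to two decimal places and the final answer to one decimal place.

61.0

Form X → anchor (Group 1): v = (3.8/9.8)(63 − 65.2) + 15.3 = 14.45
anchor → Form Y (Group 2): y = (12.5/3.8)(14.45 − 17.0) + 69.4 = 61.0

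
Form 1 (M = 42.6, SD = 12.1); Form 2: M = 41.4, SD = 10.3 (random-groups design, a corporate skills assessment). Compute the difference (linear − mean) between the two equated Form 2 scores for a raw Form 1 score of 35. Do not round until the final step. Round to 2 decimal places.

1.13

Mean-equated: 35 + (41.4 − 42.6) = 33.80
Linear-equated: (10.3/12.1)(35 − 42.6) + 41.4 = 34.931
Difference = 34.931 − 33.80 = 1.13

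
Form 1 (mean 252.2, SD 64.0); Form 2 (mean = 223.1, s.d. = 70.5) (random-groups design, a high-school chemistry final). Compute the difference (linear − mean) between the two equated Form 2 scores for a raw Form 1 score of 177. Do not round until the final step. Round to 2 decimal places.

Mean-equated: 177 + (223.1 − 252.2) = 147.90
Linear-equated: (70.5/64.0)(177 − 252.2) + 223.1 = 140.262
Difference = 140.262 − 147.90 = -7.64

-7.64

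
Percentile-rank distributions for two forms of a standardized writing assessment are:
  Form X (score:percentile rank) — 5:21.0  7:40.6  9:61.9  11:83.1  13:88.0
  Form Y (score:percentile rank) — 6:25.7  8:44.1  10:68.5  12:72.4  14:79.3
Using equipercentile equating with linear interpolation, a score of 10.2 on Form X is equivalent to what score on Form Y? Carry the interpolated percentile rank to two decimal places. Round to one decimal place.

PR of 10.2 on Form X: 61.9 + (10.2 − 9)/(11 − 9) × (83.1 − 61.9) = 74.62
On Form Y, PR 74.62 falls between score 12 (PR 72.4) and 14 (PR 79.3).
Interpolate: 12 + (74.62 − 72.4)/(79.3 − 72.4) × (14 − 12) = 12.6

12.6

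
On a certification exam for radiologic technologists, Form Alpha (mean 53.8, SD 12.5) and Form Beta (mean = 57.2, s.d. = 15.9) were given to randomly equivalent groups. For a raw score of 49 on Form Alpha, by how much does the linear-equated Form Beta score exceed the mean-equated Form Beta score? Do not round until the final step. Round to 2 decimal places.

Mean-equated: 49 + (57.2 − 53.8) = 52.40
Linear-equated: (15.9/12.5)(49 − 53.8) + 57.2 = 51.094
Difference = 51.094 − 52.40 = -1.31

-1.31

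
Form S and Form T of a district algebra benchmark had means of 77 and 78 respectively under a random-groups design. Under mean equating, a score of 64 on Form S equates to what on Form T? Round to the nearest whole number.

65

Mean equating: y = x + (M_Y − M_X) = 64 + (78 − 77) = 65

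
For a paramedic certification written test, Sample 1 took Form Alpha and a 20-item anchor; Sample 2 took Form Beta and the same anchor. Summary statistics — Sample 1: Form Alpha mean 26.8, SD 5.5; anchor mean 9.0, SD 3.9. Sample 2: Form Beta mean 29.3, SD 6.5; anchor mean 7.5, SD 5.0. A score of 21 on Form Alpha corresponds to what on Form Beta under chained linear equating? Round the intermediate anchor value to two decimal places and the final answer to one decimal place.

25.9

Form Alpha → anchor (Sample 1): v = (3.9/5.5)(21 − 26.8) + 9.0 = 4.89
anchor → Form Beta (Sample 2): y = (6.5/5.0)(4.89 − 7.5) + 29.3 = 25.9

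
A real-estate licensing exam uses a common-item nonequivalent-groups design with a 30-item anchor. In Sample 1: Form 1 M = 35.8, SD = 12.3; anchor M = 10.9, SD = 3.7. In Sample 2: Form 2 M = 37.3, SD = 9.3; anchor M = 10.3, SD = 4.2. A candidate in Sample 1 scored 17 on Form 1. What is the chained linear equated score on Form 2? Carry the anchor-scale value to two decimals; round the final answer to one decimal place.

Form 1 → anchor (Sample 1): v = (3.7/12.3)(17 − 35.8) + 10.9 = 5.24
anchor → Form 2 (Sample 2): y = (9.3/4.2)(5.24 − 10.3) + 37.3 = 26.1

26.1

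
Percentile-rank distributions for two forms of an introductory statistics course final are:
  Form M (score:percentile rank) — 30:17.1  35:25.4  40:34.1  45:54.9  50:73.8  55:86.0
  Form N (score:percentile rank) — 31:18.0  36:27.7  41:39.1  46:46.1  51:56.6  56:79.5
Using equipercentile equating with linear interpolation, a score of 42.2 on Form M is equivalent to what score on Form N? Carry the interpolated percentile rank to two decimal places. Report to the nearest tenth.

44.0

PR of 42.2 on Form M: 34.1 + (42.2 − 40)/(45 − 40) × (54.9 − 34.1) = 43.25
On Form N, PR 43.25 falls between score 41 (PR 39.1) and 46 (PR 46.1).
Interpolate: 41 + (43.25 − 39.1)/(46.1 − 39.1) × (46 − 41) = 44.0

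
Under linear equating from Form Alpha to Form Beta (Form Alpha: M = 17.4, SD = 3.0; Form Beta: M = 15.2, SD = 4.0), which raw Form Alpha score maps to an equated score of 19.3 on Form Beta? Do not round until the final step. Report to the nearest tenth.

20.5

Invert y = (SD_Y/SD_X)(x − M_X) + M_Y:
x = (SD_X/SD_Y)(y − M_Y) + M_X = (3.0/4.0)(19.3 − 15.2) + 17.4
x = 0.750000 × 4.100 + 17.4 = 20.5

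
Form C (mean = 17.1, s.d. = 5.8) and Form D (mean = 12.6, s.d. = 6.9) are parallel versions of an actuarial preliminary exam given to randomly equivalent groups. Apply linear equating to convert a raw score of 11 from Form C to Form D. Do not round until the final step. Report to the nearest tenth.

5.3

Linear equating: y = (SD_Y/SD_X)(x − M_X) + M_Y
y = (6.9/5.8)(11 − 17.1) + 12.6
y = 1.189655 × -6.1 + 12.6 = -7.2569 + 12.6 = 5.3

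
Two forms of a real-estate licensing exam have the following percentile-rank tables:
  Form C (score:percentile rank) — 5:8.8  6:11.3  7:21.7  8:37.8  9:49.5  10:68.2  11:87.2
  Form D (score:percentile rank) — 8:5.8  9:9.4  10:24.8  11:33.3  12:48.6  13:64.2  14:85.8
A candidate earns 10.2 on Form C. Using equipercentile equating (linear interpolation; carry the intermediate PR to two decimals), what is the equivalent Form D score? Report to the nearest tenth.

13.4

PR of 10.2 on Form C: 68.2 + (10.2 − 10)/(11 − 10) × (87.2 − 68.2) = 72.00
On Form D, PR 72.00 falls between score 13 (PR 64.2) and 14 (PR 85.8).
Interpolate: 13 + (72.00 − 64.2)/(85.8 − 64.2) × (14 − 13) = 13.4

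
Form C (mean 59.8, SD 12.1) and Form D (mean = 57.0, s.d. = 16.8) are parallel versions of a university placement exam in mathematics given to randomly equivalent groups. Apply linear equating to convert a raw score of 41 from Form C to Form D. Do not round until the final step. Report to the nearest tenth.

Linear equating: y = (SD_Y/SD_X)(x − M_X) + M_Y
y = (16.8/12.1)(41 − 59.8) + 57.0
y = 1.388430 × -18.8 + 57.0 = -26.1025 + 57.0 = 30.9

30.9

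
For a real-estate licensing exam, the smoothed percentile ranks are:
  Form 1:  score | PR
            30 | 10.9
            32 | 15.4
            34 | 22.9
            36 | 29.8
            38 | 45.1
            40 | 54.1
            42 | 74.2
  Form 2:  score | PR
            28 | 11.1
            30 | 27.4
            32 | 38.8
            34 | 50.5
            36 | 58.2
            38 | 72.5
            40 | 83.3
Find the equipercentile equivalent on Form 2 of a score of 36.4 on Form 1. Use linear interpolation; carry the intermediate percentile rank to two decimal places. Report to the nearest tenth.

PR of 36.4 on Form 1: 29.8 + (36.4 − 36)/(38 − 36) × (45.1 − 29.8) = 32.86
On Form 2, PR 32.86 falls between score 30 (PR 27.4) and 32 (PR 38.8).
Interpolate: 30 + (32.86 − 27.4)/(38.8 − 27.4) × (32 − 30) = 31.0

31.0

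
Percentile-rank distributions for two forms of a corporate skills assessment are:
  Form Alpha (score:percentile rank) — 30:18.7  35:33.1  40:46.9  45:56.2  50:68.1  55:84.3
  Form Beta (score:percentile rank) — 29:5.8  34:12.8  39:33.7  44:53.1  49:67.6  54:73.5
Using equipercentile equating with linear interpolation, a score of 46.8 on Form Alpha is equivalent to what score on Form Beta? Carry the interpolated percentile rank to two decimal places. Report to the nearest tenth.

PR of 46.8 on Form Alpha: 56.2 + (46.8 − 45)/(50 − 45) × (68.1 − 56.2) = 60.48
On Form Beta, PR 60.48 falls between score 44 (PR 53.1) and 49 (PR 67.6).
Interpolate: 44 + (60.48 − 53.1)/(67.6 − 53.1) × (49 − 44) = 46.5

46.5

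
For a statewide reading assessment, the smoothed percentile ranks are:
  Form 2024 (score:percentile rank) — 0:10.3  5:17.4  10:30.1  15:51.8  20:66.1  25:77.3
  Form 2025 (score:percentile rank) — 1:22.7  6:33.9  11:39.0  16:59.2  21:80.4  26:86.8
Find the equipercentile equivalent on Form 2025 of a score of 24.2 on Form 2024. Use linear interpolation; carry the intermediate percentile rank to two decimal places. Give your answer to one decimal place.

PR of 24.2 on Form 2024: 66.1 + (24.2 − 20)/(25 − 20) × (77.3 − 66.1) = 75.51
On Form 2025, PR 75.51 falls between score 16 (PR 59.2) and 21 (PR 80.4).
Interpolate: 16 + (75.51 − 59.2)/(80.4 − 59.2) × (21 − 16) = 19.8

19.8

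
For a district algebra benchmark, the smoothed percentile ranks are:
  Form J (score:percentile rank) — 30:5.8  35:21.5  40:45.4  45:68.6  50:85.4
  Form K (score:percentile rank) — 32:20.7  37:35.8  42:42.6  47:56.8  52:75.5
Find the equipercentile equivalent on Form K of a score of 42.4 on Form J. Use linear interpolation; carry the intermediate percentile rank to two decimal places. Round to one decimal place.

PR of 42.4 on Form J: 45.4 + (42.4 − 40)/(45 − 40) × (68.6 − 45.4) = 56.54
On Form K, PR 56.54 falls between score 42 (PR 42.6) and 47 (PR 56.8).
Interpolate: 42 + (56.54 − 42.6)/(56.8 − 42.6) × (47 − 42) = 46.9

46.9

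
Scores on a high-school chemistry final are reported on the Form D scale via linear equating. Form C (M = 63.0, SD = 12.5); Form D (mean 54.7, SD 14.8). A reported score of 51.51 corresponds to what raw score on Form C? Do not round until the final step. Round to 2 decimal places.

60.31

Invert y = (SD_Y/SD_X)(x − M_X) + M_Y:
x = (SD_X/SD_Y)(y − M_Y) + M_X = (12.5/14.8)(51.51 − 54.7) + 63.0
x = 0.844595 × -3.190 + 63.0 = 60.31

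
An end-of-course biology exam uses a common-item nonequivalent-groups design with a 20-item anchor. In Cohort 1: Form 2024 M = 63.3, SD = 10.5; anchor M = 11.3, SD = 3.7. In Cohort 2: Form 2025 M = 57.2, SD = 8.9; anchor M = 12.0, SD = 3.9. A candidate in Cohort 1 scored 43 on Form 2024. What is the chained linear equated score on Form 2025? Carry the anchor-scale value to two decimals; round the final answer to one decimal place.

Form 2024 → anchor (Cohort 1): v = (3.7/10.5)(43 − 63.3) + 11.3 = 4.15
anchor → Form 2025 (Cohort 2): y = (8.9/3.9)(4.15 − 12.0) + 57.2 = 39.3

39.3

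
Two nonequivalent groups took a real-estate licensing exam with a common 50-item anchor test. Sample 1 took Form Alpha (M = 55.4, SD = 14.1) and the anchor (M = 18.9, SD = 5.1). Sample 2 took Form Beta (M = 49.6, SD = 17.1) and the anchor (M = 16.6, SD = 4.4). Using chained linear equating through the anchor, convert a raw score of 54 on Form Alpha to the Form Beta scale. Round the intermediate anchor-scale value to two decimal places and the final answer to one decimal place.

Form Alpha → anchor (Sample 1): v = (5.1/14.1)(54 − 55.4) + 18.9 = 18.39
anchor → Form Beta (Sample 2): y = (17.1/4.4)(18.39 − 16.6) + 49.6 = 56.6

56.6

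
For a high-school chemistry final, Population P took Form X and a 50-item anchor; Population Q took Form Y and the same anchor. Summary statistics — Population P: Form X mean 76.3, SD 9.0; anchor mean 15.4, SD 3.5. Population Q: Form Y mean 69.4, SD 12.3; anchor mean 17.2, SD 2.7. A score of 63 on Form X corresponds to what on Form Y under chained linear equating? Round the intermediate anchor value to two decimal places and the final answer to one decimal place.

37.6

Form X → anchor (Population P): v = (3.5/9.0)(63 − 76.3) + 15.4 = 10.23
anchor → Form Y (Population Q): y = (12.3/2.7)(10.23 − 17.2) + 69.4 = 37.6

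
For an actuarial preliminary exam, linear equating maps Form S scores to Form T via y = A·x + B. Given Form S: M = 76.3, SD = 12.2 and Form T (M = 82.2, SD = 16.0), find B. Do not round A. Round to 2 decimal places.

-17.87

A = SD_Y / SD_X = 16.0 / 12.2 = 1.311475
B = M_Y − A·M_X = 82.2 − 1.311475 × 76.3 = -17.87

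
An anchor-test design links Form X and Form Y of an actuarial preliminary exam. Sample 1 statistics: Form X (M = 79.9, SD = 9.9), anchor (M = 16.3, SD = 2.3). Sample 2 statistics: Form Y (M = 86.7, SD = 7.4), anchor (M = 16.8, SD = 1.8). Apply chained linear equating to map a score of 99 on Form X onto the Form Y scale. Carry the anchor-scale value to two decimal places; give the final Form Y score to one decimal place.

102.9

Form X → anchor (Sample 1): v = (2.3/9.9)(99 − 79.9) + 16.3 = 20.74
anchor → Form Y (Sample 2): y = (7.4/1.8)(20.74 − 16.8) + 86.7 = 102.9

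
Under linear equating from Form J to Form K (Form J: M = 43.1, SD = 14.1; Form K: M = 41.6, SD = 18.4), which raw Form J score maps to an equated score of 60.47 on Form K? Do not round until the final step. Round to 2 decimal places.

Invert y = (SD_Y/SD_X)(x − M_X) + M_Y:
x = (SD_X/SD_Y)(y − M_Y) + M_X = (14.1/18.4)(60.47 − 41.6) + 43.1
x = 0.766304 × 18.870 + 43.1 = 57.56

57.56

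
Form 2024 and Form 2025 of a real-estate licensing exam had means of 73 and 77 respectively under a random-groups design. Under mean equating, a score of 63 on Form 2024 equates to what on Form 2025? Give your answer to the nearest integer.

Mean equating: y = x + (M_Y − M_X) = 63 + (77 − 73) = 67

67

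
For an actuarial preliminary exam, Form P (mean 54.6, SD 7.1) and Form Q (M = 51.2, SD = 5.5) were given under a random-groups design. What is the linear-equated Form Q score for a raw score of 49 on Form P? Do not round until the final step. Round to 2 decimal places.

Linear equating: y = (SD_Y/SD_X)(x − M_X) + M_Y
y = (5.5/7.1)(49 − 54.6) + 51.2
y = 0.774648 × -5.6 + 51.2 = -4.3380 + 51.2 = 46.86

46.86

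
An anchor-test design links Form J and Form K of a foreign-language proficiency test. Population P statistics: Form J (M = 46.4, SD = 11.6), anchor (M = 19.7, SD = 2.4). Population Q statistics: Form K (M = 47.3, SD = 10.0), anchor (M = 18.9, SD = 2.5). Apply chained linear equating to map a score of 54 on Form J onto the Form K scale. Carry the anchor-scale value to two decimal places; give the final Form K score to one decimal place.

56.8

Form J → anchor (Population P): v = (2.4/11.6)(54 − 46.4) + 19.7 = 21.27
anchor → Form K (Population Q): y = (10.0/2.5)(21.27 − 18.9) + 47.3 = 56.8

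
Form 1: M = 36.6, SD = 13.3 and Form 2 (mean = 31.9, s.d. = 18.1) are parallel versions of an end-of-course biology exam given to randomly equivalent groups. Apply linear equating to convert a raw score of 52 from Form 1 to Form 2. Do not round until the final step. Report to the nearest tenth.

52.9

Linear equating: y = (SD_Y/SD_X)(x − M_X) + M_Y
y = (18.1/13.3)(52 − 36.6) + 31.9
y = 1.360902 × 15.4 + 31.9 = 20.9579 + 31.9 = 52.9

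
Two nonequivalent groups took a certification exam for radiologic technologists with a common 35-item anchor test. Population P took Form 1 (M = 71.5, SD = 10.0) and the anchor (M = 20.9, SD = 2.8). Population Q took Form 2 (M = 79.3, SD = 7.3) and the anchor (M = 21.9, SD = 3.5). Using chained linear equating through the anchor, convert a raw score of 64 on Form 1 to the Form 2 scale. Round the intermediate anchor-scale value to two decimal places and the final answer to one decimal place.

Form 1 → anchor (Population P): v = (2.8/10.0)(64 − 71.5) + 20.9 = 18.80
anchor → Form 2 (Population Q): y = (7.3/3.5)(18.80 − 21.9) + 79.3 = 72.8

72.8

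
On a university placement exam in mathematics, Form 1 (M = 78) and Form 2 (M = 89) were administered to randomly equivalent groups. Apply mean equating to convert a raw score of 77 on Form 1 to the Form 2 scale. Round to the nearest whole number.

Mean equating: y = x + (M_Y − M_X) = 77 + (89 − 78) = 88

88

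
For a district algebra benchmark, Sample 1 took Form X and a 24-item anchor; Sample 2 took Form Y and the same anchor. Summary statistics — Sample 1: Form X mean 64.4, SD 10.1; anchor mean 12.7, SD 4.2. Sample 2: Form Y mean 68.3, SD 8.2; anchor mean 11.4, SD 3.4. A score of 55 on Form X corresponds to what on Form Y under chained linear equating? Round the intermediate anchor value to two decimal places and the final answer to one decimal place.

62.0

Form X → anchor (Sample 1): v = (4.2/10.1)(55 − 64.4) + 12.7 = 8.79
anchor → Form Y (Sample 2): y = (8.2/3.4)(8.79 − 11.4) + 68.3 = 62.0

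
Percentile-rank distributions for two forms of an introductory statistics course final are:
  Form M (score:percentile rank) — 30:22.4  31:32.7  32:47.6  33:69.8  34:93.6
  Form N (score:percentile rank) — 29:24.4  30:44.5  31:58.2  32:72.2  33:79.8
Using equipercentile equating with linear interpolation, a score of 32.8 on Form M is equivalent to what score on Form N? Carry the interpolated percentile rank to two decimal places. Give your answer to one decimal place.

PR of 32.8 on Form M: 47.6 + (32.8 − 32)/(33 − 32) × (69.8 − 47.6) = 65.36
On Form N, PR 65.36 falls between score 31 (PR 58.2) and 32 (PR 72.2).
Interpolate: 31 + (65.36 − 58.2)/(72.2 − 58.2) × (32 − 31) = 31.5

31.5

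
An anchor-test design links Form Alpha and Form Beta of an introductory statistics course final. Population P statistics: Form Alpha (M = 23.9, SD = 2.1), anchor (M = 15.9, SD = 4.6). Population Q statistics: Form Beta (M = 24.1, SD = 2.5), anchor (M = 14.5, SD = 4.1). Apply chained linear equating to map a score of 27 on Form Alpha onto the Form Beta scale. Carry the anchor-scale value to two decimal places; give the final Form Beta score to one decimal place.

Form Alpha → anchor (Population P): v = (4.6/2.1)(27 − 23.9) + 15.9 = 22.69
anchor → Form Beta (Population Q): y = (2.5/4.1)(22.69 − 14.5) + 24.1 = 29.1

29.1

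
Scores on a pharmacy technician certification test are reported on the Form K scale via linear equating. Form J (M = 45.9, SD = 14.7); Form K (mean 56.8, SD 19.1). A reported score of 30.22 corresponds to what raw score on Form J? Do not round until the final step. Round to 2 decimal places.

Invert y = (SD_Y/SD_X)(x − M_X) + M_Y:
x = (SD_X/SD_Y)(y − M_Y) + M_X = (14.7/19.1)(30.22 − 56.8) + 45.9
x = 0.769634 × -26.580 + 45.9 = 25.44

25.44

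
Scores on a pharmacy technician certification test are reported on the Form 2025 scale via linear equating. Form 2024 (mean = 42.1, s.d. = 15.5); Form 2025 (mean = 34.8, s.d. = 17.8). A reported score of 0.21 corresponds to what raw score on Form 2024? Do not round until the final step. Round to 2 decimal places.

11.98

Invert y = (SD_Y/SD_X)(x − M_X) + M_Y:
x = (SD_X/SD_Y)(y − M_Y) + M_X = (15.5/17.8)(0.21 − 34.8) + 42.1
x = 0.870787 × -34.590 + 42.1 = 11.98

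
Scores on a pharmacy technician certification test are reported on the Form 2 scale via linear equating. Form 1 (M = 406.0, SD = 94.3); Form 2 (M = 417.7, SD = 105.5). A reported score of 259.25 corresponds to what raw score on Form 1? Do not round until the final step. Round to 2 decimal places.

Invert y = (SD_Y/SD_X)(x − M_X) + M_Y:
x = (SD_X/SD_Y)(y − M_Y) + M_X = (94.3/105.5)(259.25 − 417.7) + 406.0
x = 0.893839 × -158.450 + 406.0 = 264.37

264.37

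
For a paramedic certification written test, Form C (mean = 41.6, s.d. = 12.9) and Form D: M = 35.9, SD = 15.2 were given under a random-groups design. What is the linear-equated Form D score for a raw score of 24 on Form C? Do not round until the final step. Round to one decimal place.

Linear equating: y = (SD_Y/SD_X)(x − M_X) + M_Y
y = (15.2/12.9)(24 − 41.6) + 35.9
y = 1.178295 × -17.6 + 35.9 = -20.7380 + 35.9 = 15.2

15.2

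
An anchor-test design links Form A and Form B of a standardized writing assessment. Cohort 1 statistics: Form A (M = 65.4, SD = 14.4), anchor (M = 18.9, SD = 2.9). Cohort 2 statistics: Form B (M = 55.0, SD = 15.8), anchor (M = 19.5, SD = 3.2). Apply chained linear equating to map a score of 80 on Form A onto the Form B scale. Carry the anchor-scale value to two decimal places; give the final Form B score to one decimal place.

66.6

Form A → anchor (Cohort 1): v = (2.9/14.4)(80 − 65.4) + 18.9 = 21.84
anchor → Form B (Cohort 2): y = (15.8/3.2)(21.84 − 19.5) + 55.0 = 66.6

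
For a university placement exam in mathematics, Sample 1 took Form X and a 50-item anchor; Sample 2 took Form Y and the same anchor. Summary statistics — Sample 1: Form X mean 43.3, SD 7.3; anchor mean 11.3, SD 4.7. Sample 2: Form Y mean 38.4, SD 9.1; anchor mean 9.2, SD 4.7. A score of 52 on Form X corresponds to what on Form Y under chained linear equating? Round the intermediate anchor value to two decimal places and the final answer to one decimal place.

Form X → anchor (Sample 1): v = (4.7/7.3)(52 − 43.3) + 11.3 = 16.90
anchor → Form Y (Sample 2): y = (9.1/4.7)(16.90 − 9.2) + 38.4 = 53.3

53.3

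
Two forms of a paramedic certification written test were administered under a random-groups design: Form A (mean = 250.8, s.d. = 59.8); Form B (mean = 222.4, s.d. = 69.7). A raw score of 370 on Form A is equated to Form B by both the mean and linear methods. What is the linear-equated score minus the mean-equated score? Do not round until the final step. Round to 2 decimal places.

Mean-equated: 370 + (222.4 − 250.8) = 341.60
Linear-equated: (69.7/59.8)(370 − 250.8) + 222.4 = 361.334
Difference = 361.334 − 341.60 = 19.73

19.73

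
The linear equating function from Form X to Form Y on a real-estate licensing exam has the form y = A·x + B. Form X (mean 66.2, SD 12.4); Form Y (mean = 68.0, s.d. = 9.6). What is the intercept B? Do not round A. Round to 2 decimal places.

16.75

A = SD_Y / SD_X = 9.6 / 12.4 = 0.774194
B = M_Y − A·M_X = 68.0 − 0.774194 × 66.2 = 16.75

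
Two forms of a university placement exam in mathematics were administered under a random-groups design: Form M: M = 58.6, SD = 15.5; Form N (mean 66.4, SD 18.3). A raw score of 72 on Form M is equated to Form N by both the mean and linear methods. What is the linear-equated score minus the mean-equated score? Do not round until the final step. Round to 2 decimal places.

2.42

Mean-equated: 72 + (66.4 − 58.6) = 79.80
Linear-equated: (18.3/15.5)(72 − 58.6) + 66.4 = 82.221
Difference = 82.221 − 79.80 = 2.42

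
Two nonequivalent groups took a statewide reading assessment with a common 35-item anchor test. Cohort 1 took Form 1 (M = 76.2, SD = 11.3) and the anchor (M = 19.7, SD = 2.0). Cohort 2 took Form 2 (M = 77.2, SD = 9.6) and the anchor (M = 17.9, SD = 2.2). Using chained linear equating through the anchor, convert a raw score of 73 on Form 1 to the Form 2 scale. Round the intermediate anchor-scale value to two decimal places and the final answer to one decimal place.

Form 1 → anchor (Cohort 1): v = (2.0/11.3)(73 − 76.2) + 19.7 = 19.13
anchor → Form 2 (Cohort 2): y = (9.6/2.2)(19.13 − 17.9) + 77.2 = 82.6

82.6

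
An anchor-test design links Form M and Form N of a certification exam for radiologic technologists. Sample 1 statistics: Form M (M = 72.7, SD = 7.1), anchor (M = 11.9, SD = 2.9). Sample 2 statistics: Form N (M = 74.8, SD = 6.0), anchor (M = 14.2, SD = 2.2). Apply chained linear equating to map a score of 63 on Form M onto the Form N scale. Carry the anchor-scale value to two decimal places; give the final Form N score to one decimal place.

Form M → anchor (Sample 1): v = (2.9/7.1)(63 − 72.7) + 11.9 = 7.94
anchor → Form N (Sample 2): y = (6.0/2.2)(7.94 − 14.2) + 74.8 = 57.7

57.7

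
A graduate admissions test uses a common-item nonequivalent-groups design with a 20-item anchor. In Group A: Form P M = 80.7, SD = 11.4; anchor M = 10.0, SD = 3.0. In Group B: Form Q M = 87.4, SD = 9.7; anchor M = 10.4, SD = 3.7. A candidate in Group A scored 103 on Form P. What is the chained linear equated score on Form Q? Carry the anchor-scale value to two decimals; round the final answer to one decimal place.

101.7

Form P → anchor (Group A): v = (3.0/11.4)(103 − 80.7) + 10.0 = 15.87
anchor → Form Q (Group B): y = (9.7/3.7)(15.87 − 10.4) + 87.4 = 101.7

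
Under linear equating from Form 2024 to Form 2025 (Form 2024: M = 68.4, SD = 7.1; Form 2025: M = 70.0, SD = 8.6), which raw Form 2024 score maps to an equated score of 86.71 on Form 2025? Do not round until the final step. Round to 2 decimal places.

82.20

Invert y = (SD_Y/SD_X)(x − M_X) + M_Y:
x = (SD_X/SD_Y)(y − M_Y) + M_X = (7.1/8.6)(86.71 − 70.0) + 68.4
x = 0.825581 × 16.710 + 68.4 = 82.20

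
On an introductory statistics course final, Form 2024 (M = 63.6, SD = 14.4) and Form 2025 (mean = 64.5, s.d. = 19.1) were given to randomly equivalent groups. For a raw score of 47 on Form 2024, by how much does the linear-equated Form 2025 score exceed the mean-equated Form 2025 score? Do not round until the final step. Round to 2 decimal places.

Mean-equated: 47 + (64.5 − 63.6) = 47.90
Linear-equated: (19.1/14.4)(47 − 63.6) + 64.5 = 42.482
Difference = 42.482 − 47.90 = -5.42

-5.42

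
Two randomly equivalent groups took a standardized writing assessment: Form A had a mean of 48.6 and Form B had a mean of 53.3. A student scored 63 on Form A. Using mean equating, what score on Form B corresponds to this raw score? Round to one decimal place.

Mean equating: y = x + (M_Y − M_X) = 63 + (53.3 − 48.6) = 67.7

67.7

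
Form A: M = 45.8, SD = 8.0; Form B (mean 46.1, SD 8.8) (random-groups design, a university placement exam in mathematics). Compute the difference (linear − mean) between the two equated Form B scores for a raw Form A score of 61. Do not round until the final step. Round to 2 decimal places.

Mean-equated: 61 + (46.1 − 45.8) = 61.30
Linear-equated: (8.8/8.0)(61 − 45.8) + 46.1 = 62.820
Difference = 62.820 − 61.30 = 1.52

1.52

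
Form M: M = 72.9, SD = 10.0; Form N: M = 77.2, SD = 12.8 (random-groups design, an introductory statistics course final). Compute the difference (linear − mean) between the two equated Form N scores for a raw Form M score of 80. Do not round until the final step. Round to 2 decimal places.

Mean-equated: 80 + (77.2 − 72.9) = 84.30
Linear-equated: (12.8/10.0)(80 − 72.9) + 77.2 = 86.288
Difference = 86.288 − 84.30 = 1.99

1.99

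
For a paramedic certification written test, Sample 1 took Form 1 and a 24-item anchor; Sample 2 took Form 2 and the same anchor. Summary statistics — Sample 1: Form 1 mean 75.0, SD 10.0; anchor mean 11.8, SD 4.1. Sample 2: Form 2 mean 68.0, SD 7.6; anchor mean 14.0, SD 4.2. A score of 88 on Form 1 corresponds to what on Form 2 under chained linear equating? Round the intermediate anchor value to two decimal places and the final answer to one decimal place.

Form 1 → anchor (Sample 1): v = (4.1/10.0)(88 − 75.0) + 11.8 = 17.13
anchor → Form 2 (Sample 2): y = (7.6/4.2)(17.13 − 14.0) + 68.0 = 73.7

73.7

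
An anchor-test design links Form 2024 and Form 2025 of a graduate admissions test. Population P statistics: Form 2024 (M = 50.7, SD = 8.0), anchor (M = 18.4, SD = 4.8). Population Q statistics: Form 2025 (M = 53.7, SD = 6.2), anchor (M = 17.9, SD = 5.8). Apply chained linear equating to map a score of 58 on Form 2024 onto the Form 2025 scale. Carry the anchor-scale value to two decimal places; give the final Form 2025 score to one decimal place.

58.9

Form 2024 → anchor (Population P): v = (4.8/8.0)(58 − 50.7) + 18.4 = 22.78
anchor → Form 2025 (Population Q): y = (6.2/5.8)(22.78 − 17.9) + 53.7 = 58.9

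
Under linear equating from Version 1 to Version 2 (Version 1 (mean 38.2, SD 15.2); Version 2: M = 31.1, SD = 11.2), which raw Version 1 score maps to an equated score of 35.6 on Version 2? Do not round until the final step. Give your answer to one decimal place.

44.3

Invert y = (SD_Y/SD_X)(x − M_X) + M_Y:
x = (SD_X/SD_Y)(y − M_Y) + M_X = (15.2/11.2)(35.6 − 31.1) + 38.2
x = 1.357143 × 4.500 + 38.2 = 44.3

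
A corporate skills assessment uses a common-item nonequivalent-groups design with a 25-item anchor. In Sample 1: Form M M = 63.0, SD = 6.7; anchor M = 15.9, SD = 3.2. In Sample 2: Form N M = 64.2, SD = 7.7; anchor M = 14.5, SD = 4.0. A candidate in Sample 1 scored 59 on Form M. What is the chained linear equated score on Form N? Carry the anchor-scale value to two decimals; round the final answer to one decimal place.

63.2

Form M → anchor (Sample 1): v = (3.2/6.7)(59 − 63.0) + 15.9 = 13.99
anchor → Form N (Sample 2): y = (7.7/4.0)(13.99 − 14.5) + 64.2 = 63.2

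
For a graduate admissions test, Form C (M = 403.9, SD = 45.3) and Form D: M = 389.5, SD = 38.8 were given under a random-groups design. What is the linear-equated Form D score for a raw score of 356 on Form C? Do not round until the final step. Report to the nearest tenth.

348.5

Linear equating: y = (SD_Y/SD_X)(x − M_X) + M_Y
y = (38.8/45.3)(356 − 403.9) + 389.5
y = 0.856512 × -47.9 + 389.5 = -41.0269 + 389.5 = 348.5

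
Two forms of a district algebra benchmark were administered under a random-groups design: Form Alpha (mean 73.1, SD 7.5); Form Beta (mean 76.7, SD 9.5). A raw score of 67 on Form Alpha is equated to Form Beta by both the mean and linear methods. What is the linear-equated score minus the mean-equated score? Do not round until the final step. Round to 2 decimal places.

Mean-equated: 67 + (76.7 − 73.1) = 70.60
Linear-equated: (9.5/7.5)(67 − 73.1) + 76.7 = 68.973
Difference = 68.973 − 70.60 = -1.63

-1.63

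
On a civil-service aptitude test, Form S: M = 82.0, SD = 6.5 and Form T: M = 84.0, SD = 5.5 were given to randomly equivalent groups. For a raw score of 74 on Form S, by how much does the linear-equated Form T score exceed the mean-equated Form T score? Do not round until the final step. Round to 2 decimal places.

Mean-equated: 74 + (84.0 − 82.0) = 76.00
Linear-equated: (5.5/6.5)(74 − 82.0) + 84.0 = 77.231
Difference = 77.231 − 76.00 = 1.23

1.23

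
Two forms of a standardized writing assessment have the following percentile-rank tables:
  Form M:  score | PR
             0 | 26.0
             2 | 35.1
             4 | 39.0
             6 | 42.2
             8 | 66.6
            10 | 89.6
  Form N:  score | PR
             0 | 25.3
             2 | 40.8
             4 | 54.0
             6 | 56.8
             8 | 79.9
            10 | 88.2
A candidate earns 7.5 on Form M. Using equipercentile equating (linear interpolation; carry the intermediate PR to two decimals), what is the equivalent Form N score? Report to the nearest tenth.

6.3

PR of 7.5 on Form M: 42.2 + (7.5 − 6)/(8 − 6) × (66.6 − 42.2) = 60.50
On Form N, PR 60.50 falls between score 6 (PR 56.8) and 8 (PR 79.9).
Interpolate: 6 + (60.50 − 56.8)/(79.9 − 56.8) × (8 − 6) = 6.3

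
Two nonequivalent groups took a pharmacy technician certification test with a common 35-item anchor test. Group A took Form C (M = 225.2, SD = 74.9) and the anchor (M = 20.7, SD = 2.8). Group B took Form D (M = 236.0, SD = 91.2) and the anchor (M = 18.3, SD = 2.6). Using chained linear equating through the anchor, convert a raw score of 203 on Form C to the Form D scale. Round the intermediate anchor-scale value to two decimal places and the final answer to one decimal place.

Form C → anchor (Group A): v = (2.8/74.9)(203 − 225.2) + 20.7 = 19.87
anchor → Form D (Group B): y = (91.2/2.6)(19.87 − 18.3) + 236.0 = 291.1

291.1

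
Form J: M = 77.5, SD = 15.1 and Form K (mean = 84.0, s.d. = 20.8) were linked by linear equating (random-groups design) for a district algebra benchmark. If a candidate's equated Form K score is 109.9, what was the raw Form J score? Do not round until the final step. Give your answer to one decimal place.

96.3

Invert y = (SD_Y/SD_X)(x − M_X) + M_Y:
x = (SD_X/SD_Y)(y − M_Y) + M_X = (15.1/20.8)(109.9 − 84.0) + 77.5
x = 0.725962 × 25.900 + 77.5 = 96.3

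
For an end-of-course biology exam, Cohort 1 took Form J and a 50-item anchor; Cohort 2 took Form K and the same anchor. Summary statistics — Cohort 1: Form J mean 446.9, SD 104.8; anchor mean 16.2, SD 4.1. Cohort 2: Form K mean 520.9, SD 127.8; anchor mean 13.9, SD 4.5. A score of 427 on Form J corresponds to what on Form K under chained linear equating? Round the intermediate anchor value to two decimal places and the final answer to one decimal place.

Form J → anchor (Cohort 1): v = (4.1/104.8)(427 − 446.9) + 16.2 = 15.42
anchor → Form K (Cohort 2): y = (127.8/4.5)(15.42 − 13.9) + 520.9 = 564.1

564.1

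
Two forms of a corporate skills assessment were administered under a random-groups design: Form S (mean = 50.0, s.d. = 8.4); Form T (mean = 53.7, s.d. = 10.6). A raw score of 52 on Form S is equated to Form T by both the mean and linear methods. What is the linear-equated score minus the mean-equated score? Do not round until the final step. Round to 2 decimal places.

Mean-equated: 52 + (53.7 − 50.0) = 55.70
Linear-equated: (10.6/8.4)(52 − 50.0) + 53.7 = 56.224
Difference = 56.224 − 55.70 = 0.52

0.52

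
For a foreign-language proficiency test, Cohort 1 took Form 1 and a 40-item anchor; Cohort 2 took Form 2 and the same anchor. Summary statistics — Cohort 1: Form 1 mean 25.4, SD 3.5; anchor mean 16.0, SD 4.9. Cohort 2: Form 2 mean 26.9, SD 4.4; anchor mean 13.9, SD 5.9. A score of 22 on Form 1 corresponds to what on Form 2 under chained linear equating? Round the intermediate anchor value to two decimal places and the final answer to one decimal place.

24.9

Form 1 → anchor (Cohort 1): v = (4.9/3.5)(22 − 25.4) + 16.0 = 11.24
anchor → Form 2 (Cohort 2): y = (4.4/5.9)(11.24 − 13.9) + 26.9 = 24.9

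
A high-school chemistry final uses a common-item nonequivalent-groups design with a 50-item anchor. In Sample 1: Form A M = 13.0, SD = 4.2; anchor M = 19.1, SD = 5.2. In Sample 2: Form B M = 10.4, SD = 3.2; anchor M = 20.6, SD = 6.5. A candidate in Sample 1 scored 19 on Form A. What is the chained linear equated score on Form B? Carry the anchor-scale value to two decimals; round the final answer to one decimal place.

Form A → anchor (Sample 1): v = (5.2/4.2)(19 − 13.0) + 19.1 = 26.53
anchor → Form B (Sample 2): y = (3.2/6.5)(26.53 − 20.6) + 10.4 = 13.3

13.3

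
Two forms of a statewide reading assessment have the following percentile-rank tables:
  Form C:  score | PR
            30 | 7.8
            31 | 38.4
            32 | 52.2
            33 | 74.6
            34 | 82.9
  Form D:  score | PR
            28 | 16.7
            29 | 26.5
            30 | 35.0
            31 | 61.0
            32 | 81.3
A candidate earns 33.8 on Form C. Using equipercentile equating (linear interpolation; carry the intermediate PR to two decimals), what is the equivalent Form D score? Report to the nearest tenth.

32.0

PR of 33.8 on Form C: 74.6 + (33.8 − 33)/(34 − 33) × (82.9 − 74.6) = 81.24
On Form D, PR 81.24 falls between score 31 (PR 61.0) and 32 (PR 81.3).
Interpolate: 31 + (81.24 − 61.0)/(81.3 − 61.0) × (32 − 31) = 32.0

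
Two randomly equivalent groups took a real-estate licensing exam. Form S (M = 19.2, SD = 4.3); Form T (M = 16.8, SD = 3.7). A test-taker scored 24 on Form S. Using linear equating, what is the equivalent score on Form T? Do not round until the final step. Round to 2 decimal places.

20.93

Linear equating: y = (SD_Y/SD_X)(x − M_X) + M_Y
y = (3.7/4.3)(24 − 19.2) + 16.8
y = 0.860465 × 4.8 + 16.8 = 4.1302 + 16.8 = 20.93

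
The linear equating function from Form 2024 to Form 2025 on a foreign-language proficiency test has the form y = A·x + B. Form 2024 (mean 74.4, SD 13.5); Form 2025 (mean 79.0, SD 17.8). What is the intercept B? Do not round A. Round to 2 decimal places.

A = SD_Y / SD_X = 17.8 / 13.5 = 1.318519
B = M_Y − A·M_X = 79.0 − 1.318519 × 74.4 = -19.10

-19.10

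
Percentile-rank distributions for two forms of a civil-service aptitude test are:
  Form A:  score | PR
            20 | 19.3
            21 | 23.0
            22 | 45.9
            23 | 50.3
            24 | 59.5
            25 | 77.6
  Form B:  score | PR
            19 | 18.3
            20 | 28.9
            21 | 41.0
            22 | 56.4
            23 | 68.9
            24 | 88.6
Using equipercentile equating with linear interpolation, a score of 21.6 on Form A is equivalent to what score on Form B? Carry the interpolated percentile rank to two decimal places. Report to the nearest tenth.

PR of 21.6 on Form A: 23.0 + (21.6 − 21)/(22 − 21) × (45.9 − 23.0) = 36.74
On Form B, PR 36.74 falls between score 20 (PR 28.9) and 21 (PR 41.0).
Interpolate: 20 + (36.74 − 28.9)/(41.0 − 28.9) × (21 − 20) = 20.6

20.6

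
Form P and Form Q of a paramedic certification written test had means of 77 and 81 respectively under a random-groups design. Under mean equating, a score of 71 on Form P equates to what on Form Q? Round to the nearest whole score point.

75

Mean equating: y = x + (M_Y − M_X) = 71 + (81 − 77) = 75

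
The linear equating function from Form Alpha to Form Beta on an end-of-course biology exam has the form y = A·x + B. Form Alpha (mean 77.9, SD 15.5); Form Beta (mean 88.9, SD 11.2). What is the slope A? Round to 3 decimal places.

A = SD_Y / SD_X = 11.2 / 15.5 = 0.723

0.723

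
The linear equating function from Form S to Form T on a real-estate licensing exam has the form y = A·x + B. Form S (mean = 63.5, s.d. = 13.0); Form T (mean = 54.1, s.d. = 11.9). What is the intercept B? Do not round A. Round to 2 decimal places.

-4.03

A = SD_Y / SD_X = 11.9 / 13.0 = 0.915385
B = M_Y − A·M_X = 54.1 − 0.915385 × 63.5 = -4.03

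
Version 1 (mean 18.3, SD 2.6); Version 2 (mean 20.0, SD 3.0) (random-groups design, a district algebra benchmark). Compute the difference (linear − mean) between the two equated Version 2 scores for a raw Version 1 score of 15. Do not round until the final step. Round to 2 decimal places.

Mean-equated: 15 + (20.0 − 18.3) = 16.70
Linear-equated: (3.0/2.6)(15 − 18.3) + 20.0 = 16.192
Difference = 16.192 − 16.70 = -0.51

-0.51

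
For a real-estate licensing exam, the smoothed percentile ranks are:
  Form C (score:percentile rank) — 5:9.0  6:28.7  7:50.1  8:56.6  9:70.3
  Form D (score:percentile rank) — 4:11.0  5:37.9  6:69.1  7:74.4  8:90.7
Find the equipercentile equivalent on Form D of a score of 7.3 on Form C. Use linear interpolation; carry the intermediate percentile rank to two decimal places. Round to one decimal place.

PR of 7.3 on Form C: 50.1 + (7.3 − 7)/(8 − 7) × (56.6 − 50.1) = 52.05
On Form D, PR 52.05 falls between score 5 (PR 37.9) and 6 (PR 69.1).
Interpolate: 5 + (52.05 − 37.9)/(69.1 − 37.9) × (6 − 5) = 5.5

5.5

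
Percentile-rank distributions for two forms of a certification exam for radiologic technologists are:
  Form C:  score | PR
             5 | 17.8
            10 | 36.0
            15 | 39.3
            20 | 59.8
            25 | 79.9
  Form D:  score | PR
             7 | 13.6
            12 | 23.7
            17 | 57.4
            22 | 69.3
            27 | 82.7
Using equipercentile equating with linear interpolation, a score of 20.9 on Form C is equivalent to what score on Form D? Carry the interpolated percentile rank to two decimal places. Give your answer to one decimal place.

19.5

PR of 20.9 on Form C: 59.8 + (20.9 − 20)/(25 − 20) × (79.9 − 59.8) = 63.42
On Form D, PR 63.42 falls between score 17 (PR 57.4) and 22 (PR 69.3).
Interpolate: 17 + (63.42 − 57.4)/(69.3 − 57.4) × (22 − 17) = 19.5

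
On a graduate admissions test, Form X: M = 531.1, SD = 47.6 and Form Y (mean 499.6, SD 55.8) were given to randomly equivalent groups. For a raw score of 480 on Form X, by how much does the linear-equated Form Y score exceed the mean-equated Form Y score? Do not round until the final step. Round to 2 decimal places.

-8.80

Mean-equated: 480 + (499.6 − 531.1) = 448.50
Linear-equated: (55.8/47.6)(480 − 531.1) + 499.6 = 439.697
Difference = 439.697 − 448.50 = -8.80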